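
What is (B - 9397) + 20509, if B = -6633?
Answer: 4479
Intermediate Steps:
(B - 9397) + 20509 = (-6633 - 9397) + 20509 = -16030 + 20509 = 4479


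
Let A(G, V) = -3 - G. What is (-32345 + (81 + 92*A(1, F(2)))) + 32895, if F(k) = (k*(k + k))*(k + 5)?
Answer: 263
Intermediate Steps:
F(k) = 2*k²*(5 + k) (F(k) = (k*(2*k))*(5 + k) = (2*k²)*(5 + k) = 2*k²*(5 + k))
(-32345 + (81 + 92*A(1, F(2)))) + 32895 = (-32345 + (81 + 92*(-3 - 1*1))) + 32895 = (-32345 + (81 + 92*(-3 - 1))) + 32895 = (-32345 + (81 + 92*(-4))) + 32895 = (-32345 + (81 - 368)) + 32895 = (-32345 - 287) + 32895 = -32632 + 32895 = 263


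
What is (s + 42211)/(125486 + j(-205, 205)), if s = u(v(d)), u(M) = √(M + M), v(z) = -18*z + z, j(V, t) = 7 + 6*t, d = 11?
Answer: 42211/126723 + I*√374/126723 ≈ 0.3331 + 0.00015261*I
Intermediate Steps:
v(z) = -17*z
u(M) = √2*√M (u(M) = √(2*M) = √2*√M)
s = I*√374 (s = √2*√(-17*11) = √2*√(-187) = √2*(I*√187) = I*√374 ≈ 19.339*I)
(s + 42211)/(125486 + j(-205, 205)) = (I*√374 + 42211)/(125486 + (7 + 6*205)) = (42211 + I*√374)/(125486 + (7 + 1230)) = (42211 + I*√374)/(125486 + 1237) = (42211 + I*√374)/126723 = (42211 + I*√374)*(1/126723) = 42211/126723 + I*√374/126723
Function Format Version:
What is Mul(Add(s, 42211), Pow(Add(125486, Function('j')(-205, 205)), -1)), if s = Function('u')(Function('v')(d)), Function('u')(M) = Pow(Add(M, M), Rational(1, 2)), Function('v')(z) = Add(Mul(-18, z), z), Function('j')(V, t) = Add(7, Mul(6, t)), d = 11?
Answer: Add(Rational(42211, 126723), Mul(Rational(1, 126723), I, Pow(374, Rational(1, 2)))) ≈ Add(0.33310, Mul(0.00015261, I))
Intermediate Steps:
Function('v')(z) = Mul(-17, z)
Function('u')(M) = Mul(Pow(2, Rational(1, 2)), Pow(M, Rational(1, 2))) (Function('u')(M) = Pow(Mul(2, M), Rational(1, 2)) = Mul(Pow(2, Rational(1, 2)), Pow(M, Rational(1, 2))))
s = Mul(I, Pow(374, Rational(1, 2))) (s = Mul(Pow(2, Rational(1, 2)), Pow(Mul(-17, 11), Rational(1, 2))) = Mul(Pow(2, Rational(1, 2)), Pow(-187, Rational(1, 2))) = Mul(Pow(2, Rational(1, 2)), Mul(I, Pow(187, Rational(1, 2)))) = Mul(I, Pow(374, Rational(1, 2))) ≈ Mul(19.339, I))
Mul(Add(s, 42211), Pow(Add(125486, Function('j')(-205, 205)), -1)) = Mul(Add(Mul(I, Pow(374, Rational(1, 2))), 42211), Pow(Add(125486, Add(7, Mul(6, 205))), -1)) = Mul(Add(42211, Mul(I, Pow(374, Rational(1, 2)))), Pow(Add(125486, Add(7, 1230)), -1)) = Mul(Add(42211, Mul(I, Pow(374, Rational(1, 2)))), Pow(Add(125486, 1237), -1)) = Mul(Add(42211, Mul(I, Pow(374, Rational(1, 2)))), Pow(126723, -1)) = Mul(Add(42211, Mul(I, Pow(374, Rational(1, 2)))), Rational(1, 126723)) = Add(Rational(42211, 126723), Mul(Rational(1, 126723), I, Pow(374, Rational(1, 2))))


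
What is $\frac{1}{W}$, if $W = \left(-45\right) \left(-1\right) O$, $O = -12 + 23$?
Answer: $\frac{1}{495} \approx 0.0020202$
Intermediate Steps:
$O = 11$
$W = 495$ ($W = \left(-45\right) \left(-1\right) 11 = 45 \cdot 11 = 495$)
$\frac{1}{W} = \frac{1}{495}$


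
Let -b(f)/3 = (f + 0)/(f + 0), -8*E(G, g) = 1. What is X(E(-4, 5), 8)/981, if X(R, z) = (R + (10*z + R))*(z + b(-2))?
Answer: 1595/3924 ≈ 0.40647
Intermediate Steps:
E(G, g) = -1/8 (E(G, g) = -1/8*1 = -1/8)
b(f) = -3 (b(f) = -3*(f + 0)/(f + 0) = -3*f/f = -3*1 = -3)
X(R, z) = (-3 + z)*(2*R + 10*z) (X(R, z) = (R + (10*z + R))*(z - 3) = (R + (R + 10*z))*(-3 + z) = (2*R + 10*z)*(-3 + z) = (-3 + z)*(2*R + 10*z))
X(E(-4, 5), 8)/981 = (-30*8 - 6*(-1/8) + 10*8**2 + 2*(-1/8)*8)/981 = (-240 + 3/4 + 10*64 - 2)*(1/981) = (-240 + 3/4 + 640 - 2)*(1/981) = (1595/4)*(1/981) = 1595/3924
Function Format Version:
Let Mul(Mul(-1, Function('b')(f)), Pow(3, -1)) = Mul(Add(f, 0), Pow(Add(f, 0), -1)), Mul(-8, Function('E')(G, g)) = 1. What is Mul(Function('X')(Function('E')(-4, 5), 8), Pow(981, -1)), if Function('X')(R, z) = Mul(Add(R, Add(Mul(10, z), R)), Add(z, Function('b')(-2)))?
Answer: Rational(1595, 3924) ≈ 0.40647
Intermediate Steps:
Function('E')(G, g) = Rational(-1, 8) (Function('E')(G, g) = Mul(Rational(-1, 8), 1) = Rational(-1, 8))
Function('b')(f) = -3 (Function('b')(f) = Mul(-3, Mul(Add(f, 0), Pow(Add(f, 0), -1))) = Mul(-3, Mul(f, Pow(f, -1))) = Mul(-3, 1) = -3)
Function('X')(R, z) = Mul(Add(-3, z), Add(Mul(2, R), Mul(10, z))) (Function('X')(R, z) = Mul(Add(R, Add(Mul(10, z), R)), Add(z, -3)) = Mul(Add(R, Add(R, Mul(10, z))), Add(-3, z)) = Mul(Add(Mul(2, R), Mul(10, z)), Add(-3, z)) = Mul(Add(-3, z), Add(Mul(2, R), Mul(10, z))))
Mul(Function('X')(Function('E')(-4, 5), 8), Pow(981, -1)) = Mul(Add(Mul(-30, 8), Mul(-6, Rational(-1, 8)), Mul(10, Pow(8, 2)), Mul(2, Rational(-1, 8), 8)), Pow(981, -1)) = Mul(Add(-240, Rational(3, 4), Mul(10, 64), -2), Rational(1, 981)) = Mul(Add(-240, Rational(3, 4), 640, -2), Rational(1, 981)) = Mul(Rational(1595, 4), Rational(1, 981)) = Rational(1595, 3924)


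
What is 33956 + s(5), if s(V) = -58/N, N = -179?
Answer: 6078182/179 ≈ 33956.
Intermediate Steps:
s(V) = 58/179 (s(V) = -58/(-179) = -58*(-1)/179 = -1*(-58/179) = 58/179)
33956 + s(5) = 33956 + 58/179 = 6078182/179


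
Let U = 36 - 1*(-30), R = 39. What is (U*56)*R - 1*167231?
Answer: -23087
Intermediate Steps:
U = 66 (U = 36 + 30 = 66)
(U*56)*R - 1*167231 = (66*56)*39 - 1*167231 = 3696*39 - 167231 = 144144 - 167231 = -23087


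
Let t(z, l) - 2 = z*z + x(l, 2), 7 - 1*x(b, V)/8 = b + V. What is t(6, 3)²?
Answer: 2916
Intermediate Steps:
x(b, V) = 56 - 8*V - 8*b (x(b, V) = 56 - 8*(b + V) = 56 - 8*(V + b) = 56 + (-8*V - 8*b) = 56 - 8*V - 8*b)
t(z, l) = 42 + z² - 8*l (t(z, l) = 2 + (z*z + (56 - 8*2 - 8*l)) = 2 + (z² + (56 - 16 - 8*l)) = 2 + (z² + (40 - 8*l)) = 2 + (40 + z² - 8*l) = 42 + z² - 8*l)
t(6, 3)² = (42 + 6² - 8*3)² = (42 + 36 - 24)² = 54² = 2916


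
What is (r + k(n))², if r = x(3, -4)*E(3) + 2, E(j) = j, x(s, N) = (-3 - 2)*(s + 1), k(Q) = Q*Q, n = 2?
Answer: 2916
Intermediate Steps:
k(Q) = Q²
x(s, N) = -5 - 5*s (x(s, N) = -5*(1 + s) = -5 - 5*s)
r = -58 (r = (-5 - 5*3)*3 + 2 = (-5 - 15)*3 + 2 = -20*3 + 2 = -60 + 2 = -58)
(r + k(n))² = (-58 + 2²)² = (-58 + 4)² = (-54)² = 2916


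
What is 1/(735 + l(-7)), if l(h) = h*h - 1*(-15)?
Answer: 1/799 ≈ 0.0012516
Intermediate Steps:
l(h) = 15 + h**2 (l(h) = h**2 + 15 = 15 + h**2)
1/(735 + l(-7)) = 1/(735 + (15 + (-7)**2)) = 1/(735 + (15 + 49)) = 1/(735 + 64) = 1/799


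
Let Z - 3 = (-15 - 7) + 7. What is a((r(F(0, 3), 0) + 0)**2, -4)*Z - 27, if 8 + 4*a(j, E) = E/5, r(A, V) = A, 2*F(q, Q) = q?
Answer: -3/5 ≈ -0.60000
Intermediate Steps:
F(q, Q) = q/2
Z = -12 (Z = 3 + ((-15 - 7) + 7) = 3 + (-22 + 7) = 3 - 15 = -12)
a(j, E) = -2 + E/20 (a(j, E) = -2 + (E/5)/4 = -2 + E/20)
a((r(F(0, 3), 0) + 0)**2, -4)*Z - 27 = (-2 + (1/20)*(-4))*(-12) - 27 = (-2 - 1/5)*(-12) - 27 = -11/5*(-12) - 27 = 132/5 - 27 = -3/5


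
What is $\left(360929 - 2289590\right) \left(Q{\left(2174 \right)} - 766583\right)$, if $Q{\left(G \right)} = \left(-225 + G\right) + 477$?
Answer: $1473799803777$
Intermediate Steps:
$Q{\left(G \right)} = 252 + G$
$\left(360929 - 2289590\right) \left(Q{\left(2174 \right)} - 766583\right) = \left(360929 - 2289590\right) \left(\left(252 + 2174\right) - 766583\right) = - 1928661 \left(2426 - 766583\right) = \left(-1928661\right) \left(-764157\right) = 1473799803777$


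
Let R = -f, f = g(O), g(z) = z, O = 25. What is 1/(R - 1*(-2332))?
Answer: 1/2307 ≈ 0.00043346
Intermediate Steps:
f = 25
R = -25 (R = -1*25 = -25)
1/(R - 1*(-2332)) = 1/(-25 - 1*(-2332)) = 1/(-25 + 2332) = 1/2307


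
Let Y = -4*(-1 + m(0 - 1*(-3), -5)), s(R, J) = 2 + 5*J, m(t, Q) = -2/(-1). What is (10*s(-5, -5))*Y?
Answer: 920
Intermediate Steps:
m(t, Q) = 2 (m(t, Q) = -2*(-1) = 2)
Y = -4 (Y = -4*(-1 + 2) = -4*1 = -4)
(10*s(-5, -5))*Y = (10*(2 + 5*(-5)))*(-4) = (10*(2 - 25))*(-4) = (10*(-23))*(-4) = -230*(-4) = 920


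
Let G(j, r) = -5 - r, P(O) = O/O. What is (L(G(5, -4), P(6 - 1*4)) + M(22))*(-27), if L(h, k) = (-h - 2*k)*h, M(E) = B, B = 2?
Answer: -81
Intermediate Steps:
P(O) = 1
M(E) = 2
L(h, k) = h*(-h - 2*k)
(L(G(5, -4), P(6 - 1*4)) + M(22))*(-27) = (-(-5 - 1*(-4))*((-5 - 1*(-4)) + 2*1) + 2)*(-27) = (-(-5 + 4)*((-5 + 4) + 2) + 2)*(-27) = (-1*(-1)*(-1 + 2) + 2)*(-27) = (-1*(-1)*1 + 2)*(-27) = (1 + 2)*(-27) = 3*(-27) = -81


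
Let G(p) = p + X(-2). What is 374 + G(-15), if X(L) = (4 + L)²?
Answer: 363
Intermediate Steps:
G(p) = 4 + p (G(p) = p + (4 - 2)² = p + 2² = p + 4 = 4 + p)
374 + G(-15) = 374 + (4 - 15) = 374 - 11 = 363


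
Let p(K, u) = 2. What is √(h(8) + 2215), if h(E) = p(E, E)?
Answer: √2217 ≈ 47.085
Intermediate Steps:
h(E) = 2
√(h(8) + 2215) = √(2 + 2215) = √2217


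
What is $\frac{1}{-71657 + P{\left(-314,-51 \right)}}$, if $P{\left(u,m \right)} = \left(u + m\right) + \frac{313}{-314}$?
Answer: $- \frac{314}{22615221} \approx -1.3884 \cdot 10^{-5}$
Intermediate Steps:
$P{\left(u,m \right)} = - \frac{313}{314} + m + u$ ($P{\left(u,m \right)} = \left(m + u\right) + 313 \left(- \frac{1}{314}\right) = \left(m + u\right) - \frac{313}{314} = - \frac{313}{314} + m + u$)
$\frac{1}{-71657 + P{\left(-314,-51 \right)}} = \frac{1}{-71657 - \frac{114923}{314}} = \frac{1}{- \frac{22615221}{314}} = - \frac{314}{22615221}$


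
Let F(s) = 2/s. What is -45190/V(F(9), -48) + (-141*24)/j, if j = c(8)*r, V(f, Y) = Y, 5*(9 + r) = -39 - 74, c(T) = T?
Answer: 1810385/1896 ≈ 954.84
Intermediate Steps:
r = -158/5 (r = -9 + (-39 - 74)/5 = -9 + (⅕)*(-113) = -9 - 113/5 = -158/5 ≈ -31.600)
j = -1264/5 (j = 8*(-158/5) = -1264/5 ≈ -252.80)
-45190/V(F(9), -48) + (-141*24)/j = -45190/(-48) + (-141*24)/(-1264/5) = -45190*(-1/48) - 3384*(-5/1264) = 22595/24 + 2115/158 = 1810385/1896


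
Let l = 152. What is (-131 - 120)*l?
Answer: -38152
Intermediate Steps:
(-131 - 120)*l = (-131 - 120)*152 = -251*152 = -38152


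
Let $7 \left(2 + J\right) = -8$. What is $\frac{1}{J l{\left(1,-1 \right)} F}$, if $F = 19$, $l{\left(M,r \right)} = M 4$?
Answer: $- \frac{7}{1672} \approx -0.0041866$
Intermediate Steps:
$l{\left(M,r \right)} = 4 M$
$J = - \frac{22}{7}$ ($J = -2 + \frac{1}{7} \left(-8\right) = -2 - \frac{8}{7} = - \frac{22}{7} \approx -3.1429$)
$\frac{1}{J l{\left(1,-1 \right)} F} = \frac{1}{- \frac{22 \cdot 4 \cdot 1}{7} \cdot 19} = \frac{1}{\left(- \frac{22}{7}\right) 4 \cdot 19} = \frac{1}{\left(- \frac{88}{7}\right) 19} = \frac{1}{- \frac{1672}{7}} = - \frac{7}{1672}$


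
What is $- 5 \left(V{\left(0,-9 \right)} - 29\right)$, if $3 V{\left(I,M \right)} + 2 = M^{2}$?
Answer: $\frac{40}{3} \approx 13.333$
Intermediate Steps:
$V{\left(I,M \right)} = - \frac{2}{3} + \frac{M^{2}}{3}$
$- 5 \left(V{\left(0,-9 \right)} - 29\right) = - 5 \left(\left(- \frac{2}{3} + \frac{\left(-9\right)^{2}}{3}\right) - 29\right) = - 5 \left(\left(- \frac{2}{3} + \frac{1}{3} \cdot 81\right) - 29\right) = - 5 \left(\left(- \frac{2}{3} + 27\right) - 29\right) = - 5 \left(\frac{79}{3} - 29\right) = \left(-5\right) \left(- \frac{8}{3}\right) = \frac{40}{3}$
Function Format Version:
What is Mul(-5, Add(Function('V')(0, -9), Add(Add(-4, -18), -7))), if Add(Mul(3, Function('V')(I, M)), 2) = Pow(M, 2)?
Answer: Rational(40, 3) ≈ 13.333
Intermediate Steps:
Function('V')(I, M) = Add(Rational(-2, 3), Mul(Rational(1, 3), Pow(M, 2)))
Mul(-5, Add(Function('V')(0, -9), Add(Add(-4, -18), -7))) = Mul(-5, Add(Add(Rational(-2, 3), Mul(Rational(1, 3), Pow(-9, 2))), Add(Add(-4, -18), -7))) = Mul(-5, Add(Add(Rational(-2, 3), Mul(Rational(1, 3), 81)), Add(-22, -7))) = Mul(-5, Add(Add(Rational(-2, 3), 27), -29)) = Mul(-5, Add(Rational(79, 3), -29)) = Mul(-5, Rational(-8, 3)) = Rational(40, 3)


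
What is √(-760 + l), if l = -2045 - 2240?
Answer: I*√5045 ≈ 71.028*I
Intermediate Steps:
l = -4285
√(-760 + l) = √(-760 - 4285) = √(-5045) = I*√5045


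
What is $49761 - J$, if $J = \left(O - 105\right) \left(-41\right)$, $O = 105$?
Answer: $49761$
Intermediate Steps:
$J = 0$ ($J = \left(105 - 105\right) \left(-41\right) = 0 \left(-41\right) = 0$)
$49761 - J = 49761 - 0 = 49761 + 0 = 49761$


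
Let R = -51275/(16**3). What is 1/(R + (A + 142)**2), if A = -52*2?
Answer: 4096/5863349 ≈ 0.00069858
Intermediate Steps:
A = -104
R = -51275/4096 ≈ -12.518
1/(R + (A + 142)**2) = 1/(-51275/4096 + (-104 + 142)**2) = 1/(-51275/4096 + 38**2) = 1/(-51275/4096 + 1444) = 1/(5863349/4096) = 4096/5863349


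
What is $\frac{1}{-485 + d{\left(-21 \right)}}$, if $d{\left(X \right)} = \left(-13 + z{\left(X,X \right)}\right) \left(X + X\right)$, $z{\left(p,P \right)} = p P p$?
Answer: $\frac{1}{389023} \approx 2.5705 \cdot 10^{-6}$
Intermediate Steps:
$z{\left(p,P \right)} = P p^{2}$ ($z{\left(p,P \right)} = P p p = P p^{2}$)
$d{\left(X \right)} = 2 X \left(-13 + X^{3}\right)$ ($d{\left(X \right)} = \left(-13 + X X^{2}\right) \left(X + X\right) = \left(-13 + X^{3}\right) 2 X = 2 X \left(-13 + X^{3}\right)$)
$\frac{1}{-485 + d{\left(-21 \right)}} = \frac{1}{-485 + 2 \left(-21\right) \left(-13 + \left(-21\right)^{3}\right)} = \frac{1}{-485 + 2 \left(-21\right) \left(-13 - 9261\right)} = \frac{1}{-485 + 2 \left(-21\right) \left(-9274\right)} = \frac{1}{-485 + 389508} = \frac{1}{389023}$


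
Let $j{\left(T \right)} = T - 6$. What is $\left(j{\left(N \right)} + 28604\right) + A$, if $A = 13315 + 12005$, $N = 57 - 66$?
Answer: $53909$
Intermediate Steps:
$N = -9$ ($N = 57 - 66 = -9$)
$j{\left(T \right)} = -6 + T$ ($j{\left(T \right)} = T - 6 = -6 + T$)
$A = 25320$
$\left(j{\left(N \right)} + 28604\right) + A = \left(\left(-6 - 9\right) + 28604\right) + 25320 = \left(-15 + 28604\right) + 25320 = 28589 + 25320 = 53909$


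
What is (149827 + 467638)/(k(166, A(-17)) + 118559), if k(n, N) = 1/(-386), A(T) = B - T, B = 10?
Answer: 238341490/45763773 ≈ 5.2081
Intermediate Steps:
A(T) = 10 - T
k(n, N) = -1/386
(149827 + 467638)/(k(166, A(-17)) + 118559) = (149827 + 467638)/(-1/386 + 118559) = 617465/(45763773/386) = 617465*(386/45763773) = 238341490/45763773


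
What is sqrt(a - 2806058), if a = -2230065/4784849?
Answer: I*sqrt(64244091115321153643)/4784849 ≈ 1675.1*I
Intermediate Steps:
a = -2230065/4784849 (a = -2230065*1/4784849 = -2230065/4784849 ≈ -0.46607)
sqrt(a - 2806058) = sqrt(-2230065/4784849 - 2806058) = sqrt(-13426566045307/4784849) = I*sqrt(64244091115321153643)/4784849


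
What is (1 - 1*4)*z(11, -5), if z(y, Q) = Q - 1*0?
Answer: 15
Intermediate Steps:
z(y, Q) = Q (z(y, Q) = Q + 0 = Q)
(1 - 1*4)*z(11, -5) = (1 - 1*4)*(-5) = (1 - 4)*(-5) = -3*(-5) = 15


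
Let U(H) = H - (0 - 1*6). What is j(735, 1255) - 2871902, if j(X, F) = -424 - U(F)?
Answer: -2873587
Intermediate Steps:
U(H) = 6 + H (U(H) = H - (0 - 6) = H - 1*(-6) = H + 6 = 6 + H)
j(X, F) = -430 - F (j(X, F) = -424 - (6 + F) = -424 + (-6 - F) = -430 - F)
j(735, 1255) - 2871902 = (-430 - 1*1255) - 2871902 = (-430 - 1255) - 2871902 = -1685 - 2871902 = -2873587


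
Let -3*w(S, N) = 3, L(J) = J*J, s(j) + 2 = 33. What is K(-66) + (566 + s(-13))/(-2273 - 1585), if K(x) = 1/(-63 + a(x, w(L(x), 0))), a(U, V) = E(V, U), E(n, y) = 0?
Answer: -13823/81018 ≈ -0.17062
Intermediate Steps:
s(j) = 31 (s(j) = -2 + 33 = 31)
L(J) = J**2
w(S, N) = -1 (w(S, N) = -1/3*3 = -1)
a(U, V) = 0
K(x) = -1/63 (K(x) = 1/(-63 + 0) = 1/(-63) = -1/63)
K(-66) + (566 + s(-13))/(-2273 - 1585) = -1/63 + (566 + 31)/(-2273 - 1585) = -1/63 + 597/(-3858) = -1/63 + 597*(-1/3858) = -1/63 - 199/1286 = -13823/81018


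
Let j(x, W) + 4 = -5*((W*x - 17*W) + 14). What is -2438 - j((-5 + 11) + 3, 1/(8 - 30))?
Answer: -25984/11 ≈ -2362.2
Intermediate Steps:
j(x, W) = -74 + 85*W - 5*W*x (j(x, W) = -4 - 5*((W*x - 17*W) + 14) = -4 - 5*((-17*W + W*x) + 14) = -4 - 5*(14 - 17*W + W*x) = -4 + (-70 + 85*W - 5*W*x) = -74 + 85*W - 5*W*x)
-2438 - j((-5 + 11) + 3, 1/(8 - 30)) = -2438 - (-74 + 85/(8 - 30) - 5*((-5 + 11) + 3)/(8 - 30)) = -2438 - (-74 + 85/(-22) - 5*(6 + 3)/(-22)) = -2438 - (-74 + 85*(-1/22) - 5*(-1/22)*9) = -2438 - (-74 - 85/22 + 45/22) = -2438 - 1*(-834/11) = -2438 + 834/11 = -25984/11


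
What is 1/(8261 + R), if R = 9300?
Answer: 1/17561 ≈ 5.6944e-5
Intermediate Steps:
1/(8261 + R) = 1/(8261 + 9300) = 1/17561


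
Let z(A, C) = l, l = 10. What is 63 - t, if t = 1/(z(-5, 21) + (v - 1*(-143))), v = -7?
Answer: 9197/146 ≈ 62.993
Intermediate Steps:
z(A, C) = 10
t = 1/146 (t = 1/(10 + (-7 - 1*(-143))) = 1/(10 + (-7 + 143)) = 1/(10 + 136) = 1/146 ≈ 0.0068493)
63 - t = 63 - 1*1/146 = 63 - 1/146 = 9197/146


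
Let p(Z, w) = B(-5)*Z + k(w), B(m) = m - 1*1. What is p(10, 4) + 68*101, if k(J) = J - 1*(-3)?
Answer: 6815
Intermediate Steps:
k(J) = 3 + J (k(J) = J + 3 = 3 + J)
B(m) = -1 + m (B(m) = m - 1 = -1 + m)
p(Z, w) = 3 + w - 6*Z (p(Z, w) = (-1 - 5)*Z + (3 + w) = -6*Z + (3 + w) = 3 + w - 6*Z)
p(10, 4) + 68*101 = (3 + 4 - 6*10) + 68*101 = (3 + 4 - 60) + 6868 = -53 + 6868 = 6815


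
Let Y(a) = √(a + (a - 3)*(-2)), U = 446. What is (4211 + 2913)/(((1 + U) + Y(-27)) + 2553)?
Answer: 7124000/2999989 - 7124*√33/8999967 ≈ 2.3701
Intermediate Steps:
Y(a) = √(6 - a) (Y(a) = √(a + (-3 + a)*(-2)) = √(a + (6 - 2*a)) = √(6 - a))
(4211 + 2913)/(((1 + U) + Y(-27)) + 2553) = (4211 + 2913)/(((1 + 446) + √(6 - 1*(-27))) + 2553) = 7124/((447 + √(6 + 27)) + 2553) = 7124/((447 + √33) + 2553) = 7124/(3000 + √33)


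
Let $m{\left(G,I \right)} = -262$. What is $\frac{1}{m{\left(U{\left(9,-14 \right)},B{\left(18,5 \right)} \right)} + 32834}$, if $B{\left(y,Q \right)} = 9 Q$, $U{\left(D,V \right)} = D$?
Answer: $\frac{1}{32572} \approx 3.0701 \cdot 10^{-5}$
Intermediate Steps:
$\frac{1}{m{\left(U{\left(9,-14 \right)},B{\left(18,5 \right)} \right)} + 32834} = \frac{1}{-262 + 32834} = \frac{1}{32572}$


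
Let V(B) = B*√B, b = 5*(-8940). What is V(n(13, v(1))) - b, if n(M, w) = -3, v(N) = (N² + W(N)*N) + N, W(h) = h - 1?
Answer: 44700 - 3*I*√3 ≈ 44700.0 - 5.1962*I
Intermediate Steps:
W(h) = -1 + h
v(N) = N + N² + N*(-1 + N) (v(N) = (N² + (-1 + N)*N) + N = (N² + N*(-1 + N)) + N = N + N² + N*(-1 + N))
b = -44700
V(B) = B^(3/2)
V(n(13, v(1))) - b = (-3)^(3/2) - 1*(-44700) = -3*I*√3 + 44700 = 44700 - 3*I*√3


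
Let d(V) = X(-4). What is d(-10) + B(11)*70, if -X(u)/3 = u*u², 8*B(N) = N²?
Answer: 5003/4 ≈ 1250.8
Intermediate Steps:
B(N) = N²/8
X(u) = -3*u³ (X(u) = -3*u*u² = -3*u³)
d(V) = 192 (d(V) = -3*(-4)³ = -3*(-64) = 192)
d(-10) + B(11)*70 = 192 + ((⅛)*11²)*70 = 192 + ((⅛)*121)*70 = 192 + (121/8)*70 = 192 + 4235/4 = 5003/4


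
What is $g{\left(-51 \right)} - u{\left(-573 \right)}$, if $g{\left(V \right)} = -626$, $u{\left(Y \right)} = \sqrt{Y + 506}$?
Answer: $-626 - i \sqrt{67} \approx -626.0 - 8.1853 i$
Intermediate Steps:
$u{\left(Y \right)} = \sqrt{506 + Y}$
$g{\left(-51 \right)} - u{\left(-573 \right)} = -626 - \sqrt{506 - 573} = -626 - \sqrt{-67} = -626 - i \sqrt{67}$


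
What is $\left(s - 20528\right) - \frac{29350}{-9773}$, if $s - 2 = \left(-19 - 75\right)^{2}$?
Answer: $- \frac{114217020}{9773} \approx -11687.0$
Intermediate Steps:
$s = 8838$ ($s = 2 + \left(-19 - 75\right)^{2} = 2 + \left(-94\right)^{2} = 2 + 8836 = 8838$)
$\left(s - 20528\right) - \frac{29350}{-9773} = \left(8838 - 20528\right) - \frac{29350}{-9773} = -11690 - - \frac{29350}{9773} = -11690 + \frac{29350}{9773} = - \frac{114217020}{9773}$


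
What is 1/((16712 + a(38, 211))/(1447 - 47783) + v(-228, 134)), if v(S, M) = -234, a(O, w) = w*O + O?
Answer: -724/169803 ≈ -0.0042638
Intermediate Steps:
a(O, w) = O + O*w (a(O, w) = O*w + O = O + O*w)
1/((16712 + a(38, 211))/(1447 - 47783) + v(-228, 134)) = 1/((16712 + 38*(1 + 211))/(1447 - 47783) - 234) = 1/((16712 + 38*212)/(-46336) - 234) = 1/((16712 + 8056)*(-1/46336) - 234) = 1/(24768*(-1/46336) - 234) = 1/(-387/724 - 234) = 1/(-169803/724) = -724/169803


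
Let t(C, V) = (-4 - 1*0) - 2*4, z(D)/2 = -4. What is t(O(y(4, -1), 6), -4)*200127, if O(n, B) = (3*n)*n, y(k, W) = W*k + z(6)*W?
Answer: -2401524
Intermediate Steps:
z(D) = -8 (z(D) = 2*(-4) = -8)
y(k, W) = -8*W + W*k (y(k, W) = W*k - 8*W = -8*W + W*k)
O(n, B) = 3*n²
t(C, V) = -12 (t(C, V) = (-4 + 0) - 8 = -4 - 8 = -12)
t(O(y(4, -1), 6), -4)*200127 = -12*200127 = -2401524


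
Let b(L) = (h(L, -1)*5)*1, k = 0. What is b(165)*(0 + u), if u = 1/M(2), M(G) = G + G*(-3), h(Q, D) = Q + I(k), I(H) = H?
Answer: -825/4 ≈ -206.25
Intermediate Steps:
h(Q, D) = Q (h(Q, D) = Q + 0 = Q)
M(G) = -2*G (M(G) = G - 3*G = -2*G)
u = -1/4 (u = 1/(-2*2) = 1/(-4) = -1/4 ≈ -0.25000)
b(L) = 5*L (b(L) = (L*5)*1 = (5*L)*1 = 5*L)
b(165)*(0 + u) = (5*165)*(0 - 1/4) = 825*(-1/4) = -825/4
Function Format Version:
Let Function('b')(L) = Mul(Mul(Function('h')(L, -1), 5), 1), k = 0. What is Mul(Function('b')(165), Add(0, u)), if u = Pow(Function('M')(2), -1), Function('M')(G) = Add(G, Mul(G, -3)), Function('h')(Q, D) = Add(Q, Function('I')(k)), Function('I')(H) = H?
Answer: Rational(-825, 4) ≈ -206.25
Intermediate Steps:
Function('h')(Q, D) = Q (Function('h')(Q, D) = Add(Q, 0) = Q)
Function('M')(G) = Mul(-2, G) (Function('M')(G) = Add(G, Mul(-3, G)) = Mul(-2, G))
u = Rational(-1, 4) (u = Pow(Mul(-2, 2), -1) = Pow(-4, -1) = Rational(-1, 4) ≈ -0.25000)
Function('b')(L) = Mul(5, L) (Function('b')(L) = Mul(Mul(L, 5), 1) = Mul(Mul(5, L), 1) = Mul(5, L))
Mul(Function('b')(165), Add(0, u)) = Mul(Mul(5, 165), Add(0, Rational(-1, 4))) = Mul(825, Rational(-1, 4)) = Rational(-825, 4)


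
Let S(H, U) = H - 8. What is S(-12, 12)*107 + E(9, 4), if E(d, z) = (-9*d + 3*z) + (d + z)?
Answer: -2196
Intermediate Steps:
S(H, U) = -8 + H
E(d, z) = -8*d + 4*z
S(-12, 12)*107 + E(9, 4) = (-8 - 12)*107 + (-8*9 + 4*4) = -20*107 + (-72 + 16) = -2140 - 56 = -2196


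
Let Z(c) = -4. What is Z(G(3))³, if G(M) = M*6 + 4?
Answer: -64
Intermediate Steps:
G(M) = 4 + 6*M (G(M) = 6*M + 4 = 4 + 6*M)
Z(G(3))³ = (-4)³ = -64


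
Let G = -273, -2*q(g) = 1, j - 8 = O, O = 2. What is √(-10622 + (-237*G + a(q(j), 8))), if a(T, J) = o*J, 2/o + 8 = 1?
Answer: √2649759/7 ≈ 232.54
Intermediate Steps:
o = -2/7 (o = 2/(-8 + 1) = 2/(-7) = 2*(-⅐) = -2/7 ≈ -0.28571)
j = 10 (j = 8 + 2 = 10)
q(g) = -½ (q(g) = -½*1 = -½)
a(T, J) = -2*J/7
√(-10622 + (-237*G + a(q(j), 8))) = √(-10622 + (-237*(-273) - 2/7*8)) = √(-10622 + (64701 - 16/7)) = √(-10622 + 452891/7) = √(378537/7) = √2649759/7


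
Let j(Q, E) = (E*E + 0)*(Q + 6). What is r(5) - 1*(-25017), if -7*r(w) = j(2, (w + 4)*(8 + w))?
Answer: 65607/7 ≈ 9372.4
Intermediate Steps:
j(Q, E) = E²*(6 + Q) (j(Q, E) = (E² + 0)*(6 + Q) = E²*(6 + Q))
r(w) = -8*(4 + w)²*(8 + w)²/7 (r(w) = -((w + 4)*(8 + w))²*(6 + 2)/7 = -((4 + w)*(8 + w))²*8/7 = -(4 + w)²*(8 + w)²*8/7 = -8*(4 + w)²*(8 + w)²/7)
r(5) - 1*(-25017) = -8*(32 + 5² + 12*5)²/7 - 1*(-25017) = -8*(32 + 25 + 60)²/7 + 25017 = -8/7*117² + 25017 = -8/7*13689 + 25017 = -109512/7 + 25017 = 65607/7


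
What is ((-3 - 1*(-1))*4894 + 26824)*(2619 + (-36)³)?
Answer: -750214332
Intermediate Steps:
((-3 - 1*(-1))*4894 + 26824)*(2619 + (-36)³) = ((-3 + 1)*4894 + 26824)*(2619 - 46656) = (-2*4894 + 26824)*(-44037) = (-9788 + 26824)*(-44037) = 17036*(-44037) = -750214332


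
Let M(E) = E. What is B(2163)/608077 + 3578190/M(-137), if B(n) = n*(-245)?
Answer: -2175887641725/83306549 ≈ -26119.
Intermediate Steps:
B(n) = -245*n
B(2163)/608077 + 3578190/M(-137) = -245*2163/608077 + 3578190/(-137) = -529935*1/608077 + 3578190*(-1/137) = -529935/608077 - 3578190/137 = -2175887641725/83306549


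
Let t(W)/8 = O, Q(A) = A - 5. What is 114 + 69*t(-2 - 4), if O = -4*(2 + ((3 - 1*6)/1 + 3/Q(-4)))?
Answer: 3058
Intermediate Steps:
Q(A) = -5 + A
O = 16/3 (O = -4*(2 + ((3 - 1*6)/1 + 3/(-5 - 4))) = -4*(2 + ((3 - 6)*1 + 3/(-9))) = -4*(2 + (-3*1 + 3*(-⅑))) = -4*(2 + (-3 - ⅓)) = -4*(2 - 10/3) = -4*(-4/3) = 16/3 ≈ 5.3333)
t(W) = 128/3 (t(W) = 8*(16/3) = 128/3)
114 + 69*t(-2 - 4) = 114 + 69*(128/3) = 114 + 2944 = 3058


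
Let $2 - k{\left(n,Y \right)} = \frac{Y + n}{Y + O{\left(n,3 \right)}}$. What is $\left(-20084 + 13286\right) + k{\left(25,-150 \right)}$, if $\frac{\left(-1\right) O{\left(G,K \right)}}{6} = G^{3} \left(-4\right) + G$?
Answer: $- \frac{101858443}{14988} \approx -6796.0$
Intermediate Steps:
$O{\left(G,K \right)} = - 6 G + 24 G^{3}$ ($O{\left(G,K \right)} = - 6 \left(G^{3} \left(-4\right) + G\right) = - 6 \left(- 4 G^{3} + G\right) = - 6 \left(G - 4 G^{3}\right) = - 6 G + 24 G^{3}$)
$k{\left(n,Y \right)} = 2 - \frac{Y + n}{Y - 6 n + 24 n^{3}}$ ($k{\left(n,Y \right)} = 2 - \frac{Y + n}{Y + \left(- 6 n + 24 n^{3}\right)} = 2 - \frac{Y + n}{Y - 6 n + 24 n^{3}}$)
$\left(-20084 + 13286\right) + k{\left(25,-150 \right)} = \left(-20084 + 13286\right) + \frac{-150 - 325 + 48 \cdot 25^{3}}{-150 - 150 + 24 \cdot 25^{3}} = -6798 + \frac{-150 - 325 + 48 \cdot 15625}{-150 - 150 + 24 \cdot 15625} = -6798 + \frac{-150 - 325 + 750000}{-150 - 150 + 375000} = -6798 + \frac{1}{374700} \cdot 749525 = -6798 + \frac{29981}{14988} = - \frac{101858443}{14988}$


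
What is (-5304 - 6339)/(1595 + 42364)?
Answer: -3881/14653 ≈ -0.26486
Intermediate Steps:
(-5304 - 6339)/(1595 + 42364) = -11643/43959 = -11643*1/43959 = -3881/14653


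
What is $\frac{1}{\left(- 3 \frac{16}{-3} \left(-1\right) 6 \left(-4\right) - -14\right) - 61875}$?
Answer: $- \frac{1}{61477} \approx -1.6266 \cdot 10^{-5}$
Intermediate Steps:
$\frac{1}{\left(- 3 \frac{16}{-3} \left(-1\right) 6 \left(-4\right) - -14\right) - 61875} = \frac{1}{\left(- 3 \cdot 16 \left(- \frac{1}{3}\right) \left(\left(-6\right) \left(-4\right)\right) + 14\right) - 61875} = \frac{1}{\left(\left(-3\right) \left(- \frac{16}{3}\right) 24 + 14\right) - 61875} = \frac{1}{\left(16 \cdot 24 + 14\right) - 61875} = \frac{1}{\left(384 + 14\right) - 61875} = \frac{1}{398 - 61875} = \frac{1}{-61477} = - \frac{1}{61477}$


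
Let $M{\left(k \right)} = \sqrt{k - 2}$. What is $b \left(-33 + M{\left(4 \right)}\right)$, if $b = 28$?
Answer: $-924 + 28 \sqrt{2} \approx -884.4$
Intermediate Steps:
$M{\left(k \right)} = \sqrt{-2 + k}$
$b \left(-33 + M{\left(4 \right)}\right) = 28 \left(-33 + \sqrt{-2 + 4}\right) = 28 \left(-33 + \sqrt{2}\right) = -924 + 28 \sqrt{2}$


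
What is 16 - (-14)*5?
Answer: 86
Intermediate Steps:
16 - (-14)*5 = 16 - 14*(-5) = 16 + 70 = 86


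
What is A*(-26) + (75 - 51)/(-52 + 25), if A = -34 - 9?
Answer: 10054/9 ≈ 1117.1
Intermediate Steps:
A = -43
A*(-26) + (75 - 51)/(-52 + 25) = -43*(-26) + (75 - 51)/(-52 + 25) = 1118 + 24/(-27) = 1118 + 24*(-1/27) = 1118 - 8/9 = 10054/9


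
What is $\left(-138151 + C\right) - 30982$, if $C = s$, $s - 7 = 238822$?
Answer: $69696$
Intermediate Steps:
$s = 238829$ ($s = 7 + 238822 = 238829$)
$C = 238829$
$\left(-138151 + C\right) - 30982 = \left(-138151 + 238829\right) - 30982 = 100678 - 30982 = 69696$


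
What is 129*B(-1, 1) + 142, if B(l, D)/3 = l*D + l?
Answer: -632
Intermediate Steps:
B(l, D) = 3*l + 3*D*l (B(l, D) = 3*(l*D + l) = 3*(D*l + l) = 3*(l + D*l) = 3*l + 3*D*l)
129*B(-1, 1) + 142 = 129*(3*(-1)*(1 + 1)) + 142 = 129*(3*(-1)*2) + 142 = 129*(-6) + 142 = -774 + 142 = -632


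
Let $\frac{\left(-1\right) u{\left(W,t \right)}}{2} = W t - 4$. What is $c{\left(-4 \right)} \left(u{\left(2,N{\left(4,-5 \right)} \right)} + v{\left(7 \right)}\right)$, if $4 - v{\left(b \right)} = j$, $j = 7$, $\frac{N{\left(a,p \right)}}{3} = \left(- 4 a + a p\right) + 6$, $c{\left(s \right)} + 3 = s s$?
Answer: $4745$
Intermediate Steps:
$c{\left(s \right)} = -3 + s^{2}$ ($c{\left(s \right)} = -3 + s s = -3 + s^{2}$)
$N{\left(a,p \right)} = 18 - 12 a + 3 a p$ ($N{\left(a,p \right)} = 3 \left(\left(- 4 a + a p\right) + 6\right) = 3 \left(6 - 4 a + a p\right) = 18 - 12 a + 3 a p$)
$v{\left(b \right)} = -3$ ($v{\left(b \right)} = 4 - 7 = -3$)
$u{\left(W,t \right)} = 8 - 2 W t$ ($u{\left(W,t \right)} = - 2 \left(W t - 4\right) = - 2 \left(-4 + W t\right) = 8 - 2 W t$)
$c{\left(-4 \right)} \left(u{\left(2,N{\left(4,-5 \right)} \right)} + v{\left(7 \right)}\right) = \left(-3 + \left(-4\right)^{2}\right) \left(\left(8 - 4 \left(18 - 48 + 3 \cdot 4 \left(-5\right)\right)\right) - 3\right) = \left(-3 + 16\right) \left(\left(8 - 4 \left(18 - 48 - 60\right)\right) - 3\right) = 13 \left(\left(8 - 4 \left(-90\right)\right) - 3\right) = 13 \left(\left(8 + 360\right) - 3\right) = 13 \left(368 - 3\right) = 13 \cdot 365 = 4745$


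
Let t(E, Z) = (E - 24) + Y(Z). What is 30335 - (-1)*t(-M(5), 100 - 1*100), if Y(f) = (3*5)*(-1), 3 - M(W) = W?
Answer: 30298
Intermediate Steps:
M(W) = 3 - W
Y(f) = -15 (Y(f) = 15*(-1) = -15)
t(E, Z) = -39 + E (t(E, Z) = (E - 24) - 15 = (-24 + E) - 15 = -39 + E)
30335 - (-1)*t(-M(5), 100 - 1*100) = 30335 - (-1)*(-39 - (3 - 1*5)) = 30335 - (-1)*(-39 - (3 - 5)) = 30335 - (-1)*(-39 - 1*(-2)) = 30335 - (-1)*(-39 + 2) = 30335 - (-1)*(-37) = 30335 - 1*37 = 30335 - 37 = 30298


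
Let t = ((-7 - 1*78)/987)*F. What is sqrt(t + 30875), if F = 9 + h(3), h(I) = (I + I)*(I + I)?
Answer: 10*sqrt(33415214)/329 ≈ 175.70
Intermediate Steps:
h(I) = 4*I**2 (h(I) = (2*I)*(2*I) = 4*I**2)
F = 45 (F = 9 + 4*3**2 = 9 + 4*9 = 9 + 36 = 45)
t = -1275/329 (t = ((-7 - 1*78)/987)*45 = ((-7 - 78)*(1/987))*45 = -85*1/987*45 = -85/987*45 = -1275/329 ≈ -3.8754)
sqrt(t + 30875) = sqrt(-1275/329 + 30875) = sqrt(10156600/329) = 10*sqrt(33415214)/329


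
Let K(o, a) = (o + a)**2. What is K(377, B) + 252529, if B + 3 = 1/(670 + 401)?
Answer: 450105424714/1147041 ≈ 3.9241e+5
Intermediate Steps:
B = -3212/1071 (B = -3 + 1/(670 + 401) = -3 + 1/1071 = -3212/1071 ≈ -2.9991)
K(o, a) = (a + o)**2
K(377, B) + 252529 = (-3212/1071 + 377)**2 + 252529 = (400555/1071)**2 + 252529 = 160444308025/1147041 + 252529 = 450105424714/1147041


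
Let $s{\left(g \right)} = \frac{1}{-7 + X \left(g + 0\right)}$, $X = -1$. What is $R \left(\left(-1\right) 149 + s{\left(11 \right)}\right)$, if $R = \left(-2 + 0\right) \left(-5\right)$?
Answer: $- \frac{13415}{9} \approx -1490.6$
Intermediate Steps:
$R = 10$ ($R = \left(-2\right) \left(-5\right) = 10$)
$s{\left(g \right)} = \frac{1}{-7 - g}$ ($s{\left(g \right)} = \frac{1}{-7 - \left(g + 0\right)} = \frac{1}{-7 - g}$)
$R \left(\left(-1\right) 149 + s{\left(11 \right)}\right) = 10 \left(\left(-1\right) 149 - \frac{1}{7 + 11}\right) = 10 \left(-149 - \frac{1}{18}\right) = 10 \left(- \frac{2683}{18}\right) = - \frac{13415}{9}$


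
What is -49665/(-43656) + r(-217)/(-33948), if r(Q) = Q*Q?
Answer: -30807497/123502824 ≈ -0.24945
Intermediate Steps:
r(Q) = Q²
-49665/(-43656) + r(-217)/(-33948) = -49665/(-43656) + (-217)²/(-33948) = -49665*(-1/43656) + 47089*(-1/33948) = 16555/14552 - 47089/33948 = -30807497/123502824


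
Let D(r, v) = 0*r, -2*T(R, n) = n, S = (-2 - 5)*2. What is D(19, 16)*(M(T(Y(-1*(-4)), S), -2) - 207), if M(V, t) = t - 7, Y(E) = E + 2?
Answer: 0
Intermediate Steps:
S = -14 (S = -7*2 = -14)
Y(E) = 2 + E
T(R, n) = -n/2
D(r, v) = 0
M(V, t) = -7 + t
D(19, 16)*(M(T(Y(-1*(-4)), S), -2) - 207) = 0*((-7 - 2) - 207) = 0*(-9 - 207) = 0*(-216) = 0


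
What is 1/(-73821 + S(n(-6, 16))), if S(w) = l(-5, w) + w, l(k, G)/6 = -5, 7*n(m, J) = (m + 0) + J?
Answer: -7/516947 ≈ -1.3541e-5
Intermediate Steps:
n(m, J) = J/7 + m/7 (n(m, J) = ((m + 0) + J)/7 = (m + J)/7 = (J + m)/7 = J/7 + m/7)
l(k, G) = -30 (l(k, G) = 6*(-5) = -30)
S(w) = -30 + w
1/(-73821 + S(n(-6, 16))) = 1/(-73821 + (-30 + ((⅐)*16 + (⅐)*(-6)))) = 1/(-73821 + (-30 + (16/7 - 6/7))) = 1/(-73821 + (-30 + 10/7)) = 1/(-73821 - 200/7) = 1/(-516947/7) = -7/516947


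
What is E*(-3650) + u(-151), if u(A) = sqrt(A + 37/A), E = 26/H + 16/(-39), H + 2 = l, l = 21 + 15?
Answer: -857750/663 + I*sqrt(3448538)/151 ≈ -1293.7 + 12.298*I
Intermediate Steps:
l = 36
H = 34 (H = -2 + 36 = 34)
E = 235/663 (E = 26/34 + 16/(-39) = 26*(1/34) + 16*(-1/39) = 13/17 - 16/39 = 235/663 ≈ 0.35445)
E*(-3650) + u(-151) = (235/663)*(-3650) + sqrt(-151 + 37/(-151)) = -857750/663 + sqrt(-151 + 37*(-1/151)) = -857750/663 + sqrt(-151 - 37/151) = -857750/663 + sqrt(-22838/151) = -857750/663 + I*sqrt(3448538)/151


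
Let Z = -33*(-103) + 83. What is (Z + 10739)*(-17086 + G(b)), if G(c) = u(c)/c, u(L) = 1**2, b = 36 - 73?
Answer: -8990274443/37 ≈ -2.4298e+8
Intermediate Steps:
b = -37
u(L) = 1
Z = 3482 (Z = 3399 + 83 = 3482)
G(c) = 1/c
(Z + 10739)*(-17086 + G(b)) = (3482 + 10739)*(-17086 + 1/(-37)) = 14221*(-17086 - 1/37) = 14221*(-632183/37) = -8990274443/37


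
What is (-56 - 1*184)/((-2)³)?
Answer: 30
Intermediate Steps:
(-56 - 1*184)/((-2)³) = (-56 - 184)/(-8) = -240*(-⅛) = 30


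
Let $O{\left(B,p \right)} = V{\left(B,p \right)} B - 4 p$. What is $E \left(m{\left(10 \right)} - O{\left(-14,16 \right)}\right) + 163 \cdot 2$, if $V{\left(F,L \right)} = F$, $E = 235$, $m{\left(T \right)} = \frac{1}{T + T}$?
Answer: $- \frac{122729}{4} \approx -30682.0$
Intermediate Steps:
$m{\left(T \right)} = \frac{1}{2 T}$
$O{\left(B,p \right)} = B^{2} - 4 p$ ($O{\left(B,p \right)} = B B - 4 p = B^{2} - 4 p$)
$E \left(m{\left(10 \right)} - O{\left(-14,16 \right)}\right) + 163 \cdot 2 = 235 \left(\frac{1}{2 \cdot 10} - \left(\left(-14\right)^{2} - 64\right)\right) + 163 \cdot 2 = 235 \left(\frac{1}{2} \cdot \frac{1}{10} - \left(196 - 64\right)\right) + 326 = 235 \left(\frac{1}{20} - 132\right) + 326 = 235 \left(- \frac{2639}{20}\right) + 326 = - \frac{124033}{4} + 326 = - \frac{122729}{4}$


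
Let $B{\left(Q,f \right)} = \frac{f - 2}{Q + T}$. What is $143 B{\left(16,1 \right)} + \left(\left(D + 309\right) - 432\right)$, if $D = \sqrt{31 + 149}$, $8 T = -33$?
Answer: $- \frac{12829}{95} + 6 \sqrt{5} \approx -121.63$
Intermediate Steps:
$T = - \frac{33}{8}$ ($T = \frac{1}{8} \left(-33\right) = - \frac{33}{8} \approx -4.125$)
$B{\left(Q,f \right)} = \frac{-2 + f}{- \frac{33}{8} + Q}$ ($B{\left(Q,f \right)} = \frac{f - 2}{Q - \frac{33}{8}} = \frac{-2 + f}{- \frac{33}{8} + Q}$)
$D = 6 \sqrt{5}$ ($D = \sqrt{180} = 6 \sqrt{5} \approx 13.416$)
$143 B{\left(16,1 \right)} + \left(\left(D + 309\right) - 432\right) = 143 \frac{8 \left(-2 + 1\right)}{-33 + 8 \cdot 16} - \left(123 - 6 \sqrt{5}\right) = 143 \cdot 8 \frac{1}{-33 + 128} \left(-1\right) - \left(123 - 6 \sqrt{5}\right) = 143 \cdot 8 \cdot \frac{1}{95} \left(-1\right) - \left(123 - 6 \sqrt{5}\right) = 143 \left(- \frac{8}{95}\right) - \left(123 - 6 \sqrt{5}\right) = - \frac{1144}{95} - \left(123 - 6 \sqrt{5}\right) = - \frac{12829}{95} + 6 \sqrt{5}$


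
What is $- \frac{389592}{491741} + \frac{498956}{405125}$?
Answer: $\frac{87523663396}{199216572625} \approx 0.43934$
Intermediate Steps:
$- \frac{389592}{491741} + \frac{498956}{405125} = \frac{87523663396}{199216572625}$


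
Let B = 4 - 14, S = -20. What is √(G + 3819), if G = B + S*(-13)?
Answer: √4069 ≈ 63.789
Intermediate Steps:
B = -10
G = 250 (G = -10 - 20*(-13) = -10 + 260 = 250)
√(G + 3819) = √(250 + 3819) = √4069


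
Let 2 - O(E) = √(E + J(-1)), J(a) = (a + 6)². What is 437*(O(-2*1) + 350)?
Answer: 153824 - 437*√23 ≈ 1.5173e+5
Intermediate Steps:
J(a) = (6 + a)²
O(E) = 2 - √(25 + E) (O(E) = 2 - √(E + (6 - 1)²) = 2 - √(E + 5²) = 2 - √(E + 25) = 2 - √(25 + E))
437*(O(-2*1) + 350) = 437*((2 - √(25 - 2*1)) + 350) = 437*((2 - √(25 - 2)) + 350) = 437*((2 - √23) + 350) = 437*(352 - √23) = 153824 - 437*√23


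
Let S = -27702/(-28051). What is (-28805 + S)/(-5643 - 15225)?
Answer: 807981353/585368268 ≈ 1.3803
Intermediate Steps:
S = 27702/28051 (S = -27702*(-1/28051) = 27702/28051 ≈ 0.98756)
(-28805 + S)/(-5643 - 15225) = (-28805 + 27702/28051)/(-5643 - 15225) = -807981353/28051/(-20868) = -807981353/28051*(-1/20868) = 807981353/585368268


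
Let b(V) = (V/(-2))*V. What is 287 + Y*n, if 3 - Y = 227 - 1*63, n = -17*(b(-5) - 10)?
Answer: -122591/2 ≈ -61296.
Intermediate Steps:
b(V) = -V²/2 (b(V) = (V*(-½))*V = (-V/2)*V = -V²/2)
n = 765/2 (n = -17*(-½*(-5)² - 10) = -17*(-½*25 - 10) = -17*(-25/2 - 10) = -17*(-45/2) = 765/2 ≈ 382.50)
Y = -161 (Y = 3 - (227 - 1*63) = 3 - (227 - 63) = 3 - 1*164 = 3 - 164 = -161)
287 + Y*n = 287 - 161*765/2 = 287 - 123165/2 = -122591/2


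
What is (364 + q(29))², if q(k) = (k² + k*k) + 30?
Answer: 4309776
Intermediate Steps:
q(k) = 30 + 2*k² (q(k) = (k² + k²) + 30 = 2*k² + 30 = 30 + 2*k²)
(364 + q(29))² = (364 + (30 + 2*29²))² = (364 + (30 + 2*841))² = (364 + (30 + 1682))² = (364 + 1712)² = 2076² = 4309776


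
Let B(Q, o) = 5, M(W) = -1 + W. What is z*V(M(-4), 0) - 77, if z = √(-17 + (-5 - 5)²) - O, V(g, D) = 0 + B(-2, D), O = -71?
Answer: 278 + 5*√83 ≈ 323.55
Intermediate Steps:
V(g, D) = 5 (V(g, D) = 0 + 5 = 5)
z = 71 + √83 (z = √(-17 + (-5 - 5)²) - 1*(-71) = √(-17 + (-10)²) + 71 = √(-17 + 100) + 71 = √83 + 71 = 71 + √83 ≈ 80.110)
z*V(M(-4), 0) - 77 = (71 + √83)*5 - 77 = (355 + 5*√83) - 77 = 278 + 5*√83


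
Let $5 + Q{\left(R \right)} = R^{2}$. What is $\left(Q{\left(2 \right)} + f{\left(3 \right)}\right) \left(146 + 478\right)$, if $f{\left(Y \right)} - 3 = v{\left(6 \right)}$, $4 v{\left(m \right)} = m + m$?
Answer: $3120$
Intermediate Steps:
$v{\left(m \right)} = \frac{m}{2}$ ($v{\left(m \right)} = \frac{m + m}{4} = \frac{2 m}{4} = \frac{m}{2}$)
$f{\left(Y \right)} = 6$ ($f{\left(Y \right)} = 3 + \frac{1}{2} \cdot 6 = 3 + 3 = 6$)
$Q{\left(R \right)} = -5 + R^{2}$
$\left(Q{\left(2 \right)} + f{\left(3 \right)}\right) \left(146 + 478\right) = \left(\left(-5 + 2^{2}\right) + 6\right) \left(146 + 478\right) = \left(\left(-5 + 4\right) + 6\right) 624 = \left(-1 + 6\right) 624 = 5 \cdot 624 = 3120$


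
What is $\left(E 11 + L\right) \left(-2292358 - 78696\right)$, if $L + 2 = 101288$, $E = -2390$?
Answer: $-177819565784$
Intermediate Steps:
$L = 101286$ ($L = -2 + 101288 = 101286$)
$\left(E 11 + L\right) \left(-2292358 - 78696\right) = \left(\left(-2390\right) 11 + 101286\right) \left(-2292358 - 78696\right) = \left(-26290 + 101286\right) \left(-2371054\right) = 74996 \left(-2371054\right) = -177819565784$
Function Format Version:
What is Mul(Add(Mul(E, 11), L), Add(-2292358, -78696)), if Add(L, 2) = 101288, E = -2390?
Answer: -177819565784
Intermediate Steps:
L = 101286 (L = Add(-2, 101288) = 101286)
Mul(Add(Mul(E, 11), L), Add(-2292358, -78696)) = Mul(Add(Mul(-2390, 11), 101286), Add(-2292358, -78696)) = Mul(Add(-26290, 101286), -2371054) = Mul(74996, -2371054) = -177819565784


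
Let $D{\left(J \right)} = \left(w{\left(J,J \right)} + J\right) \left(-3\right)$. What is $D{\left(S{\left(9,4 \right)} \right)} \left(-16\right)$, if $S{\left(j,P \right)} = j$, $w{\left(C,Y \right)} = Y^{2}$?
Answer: $4320$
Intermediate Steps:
$D{\left(J \right)} = - 3 J - 3 J^{2}$ ($D{\left(J \right)} = \left(J^{2} + J\right) \left(-3\right) = \left(J + J^{2}\right) \left(-3\right) = - 3 J - 3 J^{2}$)
$D{\left(S{\left(9,4 \right)} \right)} \left(-16\right) = 3 \cdot 9 \left(-1 - 9\right) \left(-16\right) = 3 \cdot 9 \left(-10\right) \left(-16\right) = \left(-270\right) \left(-16\right) = 4320$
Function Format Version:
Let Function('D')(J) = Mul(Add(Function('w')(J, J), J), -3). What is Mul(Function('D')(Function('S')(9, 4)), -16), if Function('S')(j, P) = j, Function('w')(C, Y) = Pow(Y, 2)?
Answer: 4320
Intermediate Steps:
Function('D')(J) = Add(Mul(-3, J), Mul(-3, Pow(J, 2))) (Function('D')(J) = Mul(Add(Pow(J, 2), J), -3) = Mul(Add(J, Pow(J, 2)), -3) = Add(Mul(-3, J), Mul(-3, Pow(J, 2))))
Mul(Function('D')(Function('S')(9, 4)), -16) = Mul(Mul(3, 9, Add(-1, Mul(-1, 9))), -16) = Mul(Mul(3, 9, Add(-1, -9)), -16) = Mul(Mul(3, 9, -10), -16) = Mul(-270, -16) = 4320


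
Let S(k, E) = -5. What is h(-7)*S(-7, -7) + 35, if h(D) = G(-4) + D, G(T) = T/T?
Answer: 65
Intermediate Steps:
G(T) = 1
h(D) = 1 + D
h(-7)*S(-7, -7) + 35 = (1 - 7)*(-5) + 35 = -6*(-5) + 35 = 30 + 35 = 65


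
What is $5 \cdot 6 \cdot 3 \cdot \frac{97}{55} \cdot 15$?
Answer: $\frac{26190}{11} \approx 2380.9$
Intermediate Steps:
$5 \cdot 6 \cdot 3 \cdot \frac{97}{55} \cdot 15 = 30 \cdot 3 \cdot 97 \cdot \frac{1}{55} \cdot 15 = 90 \cdot \frac{97}{55} \cdot 15 = \frac{1746}{11} \cdot 15 = \frac{26190}{11}$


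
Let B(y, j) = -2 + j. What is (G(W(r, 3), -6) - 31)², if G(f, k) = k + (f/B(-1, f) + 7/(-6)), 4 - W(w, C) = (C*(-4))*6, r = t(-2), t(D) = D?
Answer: 67980025/49284 ≈ 1379.4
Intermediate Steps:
r = -2
W(w, C) = 4 + 24*C (W(w, C) = 4 - C*(-4)*6 = 4 - (-4*C)*6 = 4 - (-24)*C = 4 + 24*C)
G(f, k) = -7/6 + k + f/(-2 + f) (G(f, k) = k + (f/(-2 + f) + 7/(-6)) = k + (f/(-2 + f) + 7*(-⅙)) = k + (f/(-2 + f) - 7/6) = k + (-7/6 + f/(-2 + f)) = -7/6 + k + f/(-2 + f))
(G(W(r, 3), -6) - 31)² = (((4 + 24*3) + (-7 + 6*(-6))*(-2 + (4 + 24*3))/6)/(-2 + (4 + 24*3)) - 31)² = (((4 + 72) + (-7 - 36)*(-2 + (4 + 72))/6)/(-2 + (4 + 72)) - 31)² = ((76 + (⅙)*(-43)*(-2 + 76))/(-2 + 76) - 31)² = ((76 + (⅙)*(-43)*74)/74 - 31)² = ((76 - 1591/3)/74 - 31)² = ((1/74)*(-1363/3) - 31)² = (-1363/222 - 31)² = (-8245/222)² = 67980025/49284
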